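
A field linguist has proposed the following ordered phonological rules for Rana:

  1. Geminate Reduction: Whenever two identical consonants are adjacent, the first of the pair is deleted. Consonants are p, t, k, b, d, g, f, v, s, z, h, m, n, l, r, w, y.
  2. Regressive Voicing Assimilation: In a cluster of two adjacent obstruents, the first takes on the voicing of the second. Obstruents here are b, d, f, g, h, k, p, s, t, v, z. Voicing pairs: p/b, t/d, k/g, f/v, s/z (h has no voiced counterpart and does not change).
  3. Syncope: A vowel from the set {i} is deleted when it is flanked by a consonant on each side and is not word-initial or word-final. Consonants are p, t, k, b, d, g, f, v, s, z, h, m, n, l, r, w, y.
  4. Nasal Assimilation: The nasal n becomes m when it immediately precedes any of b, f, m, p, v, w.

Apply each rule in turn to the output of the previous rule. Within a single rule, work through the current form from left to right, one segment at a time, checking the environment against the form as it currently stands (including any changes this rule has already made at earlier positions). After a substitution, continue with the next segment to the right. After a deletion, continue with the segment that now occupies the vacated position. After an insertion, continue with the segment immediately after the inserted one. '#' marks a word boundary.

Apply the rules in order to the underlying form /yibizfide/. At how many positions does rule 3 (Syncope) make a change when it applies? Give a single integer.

3

1 Geminate Reduction: no change — [yibizfide]
2 Regressive Voicing Assimilation: [yibizfide] → [yibisfide]
3 Syncope: [yibisfide] → [ybsfde]
4 Nasal Assimilation: no change — [ybsfde]
Rule 3 changed 3 position(s).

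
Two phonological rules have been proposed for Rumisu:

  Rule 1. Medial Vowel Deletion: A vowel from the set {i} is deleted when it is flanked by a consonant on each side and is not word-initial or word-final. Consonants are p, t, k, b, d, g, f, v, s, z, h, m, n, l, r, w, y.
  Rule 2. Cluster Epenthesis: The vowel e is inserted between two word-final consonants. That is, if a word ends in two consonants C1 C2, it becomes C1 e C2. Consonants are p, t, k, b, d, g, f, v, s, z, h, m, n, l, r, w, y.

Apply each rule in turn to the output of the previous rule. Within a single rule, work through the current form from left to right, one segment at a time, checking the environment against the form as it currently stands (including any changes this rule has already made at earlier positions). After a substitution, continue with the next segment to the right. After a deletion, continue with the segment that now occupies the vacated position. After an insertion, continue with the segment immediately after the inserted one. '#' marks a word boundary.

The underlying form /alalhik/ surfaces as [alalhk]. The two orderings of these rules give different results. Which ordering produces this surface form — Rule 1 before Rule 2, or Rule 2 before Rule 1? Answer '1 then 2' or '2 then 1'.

2 then 1

Order 1 then 2:
  1 Medial Vowel Deletion: [alalhik] → [alalhk]
  2 Cluster Epenthesis: [alalhk] → [alalhek]
  result: [alalhek]
Order 2 then 1:
  2 Cluster Epenthesis: no change — [alalhik]
  1 Medial Vowel Deletion: [alalhik] → [alalhk]
  result: [alalhk]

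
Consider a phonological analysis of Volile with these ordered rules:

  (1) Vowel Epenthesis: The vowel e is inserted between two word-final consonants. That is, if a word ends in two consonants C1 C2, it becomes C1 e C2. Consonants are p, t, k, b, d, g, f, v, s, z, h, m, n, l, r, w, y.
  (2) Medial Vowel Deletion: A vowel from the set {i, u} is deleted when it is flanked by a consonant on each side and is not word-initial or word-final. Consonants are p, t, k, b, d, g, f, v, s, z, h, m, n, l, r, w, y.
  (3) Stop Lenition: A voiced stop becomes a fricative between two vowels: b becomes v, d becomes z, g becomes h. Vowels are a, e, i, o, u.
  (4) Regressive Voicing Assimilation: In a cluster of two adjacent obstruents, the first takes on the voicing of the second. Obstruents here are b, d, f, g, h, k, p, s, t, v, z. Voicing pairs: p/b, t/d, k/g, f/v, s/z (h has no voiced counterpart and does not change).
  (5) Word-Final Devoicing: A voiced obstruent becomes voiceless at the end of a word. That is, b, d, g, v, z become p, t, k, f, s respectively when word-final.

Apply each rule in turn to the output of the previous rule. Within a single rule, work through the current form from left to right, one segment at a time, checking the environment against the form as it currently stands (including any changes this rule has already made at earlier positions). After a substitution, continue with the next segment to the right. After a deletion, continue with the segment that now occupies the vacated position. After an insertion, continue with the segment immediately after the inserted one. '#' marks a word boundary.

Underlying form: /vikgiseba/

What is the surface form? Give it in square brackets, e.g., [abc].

(1) Vowel Epenthesis: no change — [vikgiseba]
(2) Medial Vowel Deletion: [vikgiseba] → [vkgseba]
(3) Stop Lenition: [vkgseba] → [vkgseva]
(4) Regressive Voicing Assimilation: [vkgseva] → [fgkseva]
(5) Word-Final Devoicing: no change — [fgkseva]

[fgkseva]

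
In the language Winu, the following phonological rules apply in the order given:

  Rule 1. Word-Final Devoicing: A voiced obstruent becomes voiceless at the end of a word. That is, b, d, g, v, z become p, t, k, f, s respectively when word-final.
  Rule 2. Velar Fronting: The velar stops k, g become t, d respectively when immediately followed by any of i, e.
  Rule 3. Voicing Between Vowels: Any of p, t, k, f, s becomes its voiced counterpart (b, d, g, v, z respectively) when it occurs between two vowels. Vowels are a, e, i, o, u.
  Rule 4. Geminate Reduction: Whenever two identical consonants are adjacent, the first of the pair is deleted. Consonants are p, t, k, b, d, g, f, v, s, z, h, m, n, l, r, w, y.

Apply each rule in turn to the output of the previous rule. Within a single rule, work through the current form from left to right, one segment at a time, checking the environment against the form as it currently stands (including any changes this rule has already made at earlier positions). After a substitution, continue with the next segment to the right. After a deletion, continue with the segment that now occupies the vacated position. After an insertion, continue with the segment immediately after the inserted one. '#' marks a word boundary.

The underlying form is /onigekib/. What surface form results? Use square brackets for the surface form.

[onidedip]

Rule 1 Word-Final Devoicing: [onigekib] → [onigekip]
Rule 2 Velar Fronting: [onigekip] → [onidetip]
Rule 3 Voicing Between Vowels: [onidetip] → [onidedip]
Rule 4 Geminate Reduction: no change — [onidedip]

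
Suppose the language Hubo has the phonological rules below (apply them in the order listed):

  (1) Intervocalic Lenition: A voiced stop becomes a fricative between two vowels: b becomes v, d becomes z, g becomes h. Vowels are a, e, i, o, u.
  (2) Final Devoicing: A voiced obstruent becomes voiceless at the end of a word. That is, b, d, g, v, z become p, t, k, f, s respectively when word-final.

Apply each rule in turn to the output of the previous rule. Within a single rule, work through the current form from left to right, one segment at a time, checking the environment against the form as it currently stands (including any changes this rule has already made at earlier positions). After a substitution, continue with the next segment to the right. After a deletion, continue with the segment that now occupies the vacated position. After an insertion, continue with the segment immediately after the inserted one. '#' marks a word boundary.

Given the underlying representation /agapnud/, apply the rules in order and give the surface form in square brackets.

(1) Intervocalic Lenition: [agapnud] → [ahapnud]
(2) Final Devoicing: [ahapnud] → [ahapnut]

[ahapnut]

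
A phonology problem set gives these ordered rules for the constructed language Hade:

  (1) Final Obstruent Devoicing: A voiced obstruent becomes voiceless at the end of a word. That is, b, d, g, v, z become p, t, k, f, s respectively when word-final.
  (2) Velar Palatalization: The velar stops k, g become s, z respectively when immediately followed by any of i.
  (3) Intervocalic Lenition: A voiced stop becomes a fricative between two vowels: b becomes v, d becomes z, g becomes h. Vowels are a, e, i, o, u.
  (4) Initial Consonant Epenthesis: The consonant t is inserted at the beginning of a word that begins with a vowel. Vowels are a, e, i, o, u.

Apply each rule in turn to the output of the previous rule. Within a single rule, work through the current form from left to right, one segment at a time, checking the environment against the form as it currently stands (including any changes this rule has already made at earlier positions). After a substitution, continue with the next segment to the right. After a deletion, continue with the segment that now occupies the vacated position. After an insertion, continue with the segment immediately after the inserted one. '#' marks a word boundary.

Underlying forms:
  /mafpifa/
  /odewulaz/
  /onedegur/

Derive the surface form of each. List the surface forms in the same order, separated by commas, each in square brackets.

/mafpifa/:
  (1) Final Obstruent Devoicing: no change — [mafpifa]
  (2) Velar Palatalization: no change — [mafpifa]
  (3) Intervocalic Lenition: no change — [mafpifa]
  (4) Initial Consonant Epenthesis: no change — [mafpifa]
/odewulaz/:
  (1) Final Obstruent Devoicing: [odewulaz] → [odewulas]
  (2) Velar Palatalization: no change — [odewulas]
  (3) Intervocalic Lenition: [odewulas] → [ozewulas]
  (4) Initial Consonant Epenthesis: [ozewulas] → [tozewulas]
/onedegur/:
  (1) Final Obstruent Devoicing: no change — [onedegur]
  (2) Velar Palatalization: no change — [onedegur]
  (3) Intervocalic Lenition: [onedegur] → [onezehur]
  (4) Initial Consonant Epenthesis: [onezehur] → [tonezehur]

[mafpifa], [tozewulas], [tonezehur]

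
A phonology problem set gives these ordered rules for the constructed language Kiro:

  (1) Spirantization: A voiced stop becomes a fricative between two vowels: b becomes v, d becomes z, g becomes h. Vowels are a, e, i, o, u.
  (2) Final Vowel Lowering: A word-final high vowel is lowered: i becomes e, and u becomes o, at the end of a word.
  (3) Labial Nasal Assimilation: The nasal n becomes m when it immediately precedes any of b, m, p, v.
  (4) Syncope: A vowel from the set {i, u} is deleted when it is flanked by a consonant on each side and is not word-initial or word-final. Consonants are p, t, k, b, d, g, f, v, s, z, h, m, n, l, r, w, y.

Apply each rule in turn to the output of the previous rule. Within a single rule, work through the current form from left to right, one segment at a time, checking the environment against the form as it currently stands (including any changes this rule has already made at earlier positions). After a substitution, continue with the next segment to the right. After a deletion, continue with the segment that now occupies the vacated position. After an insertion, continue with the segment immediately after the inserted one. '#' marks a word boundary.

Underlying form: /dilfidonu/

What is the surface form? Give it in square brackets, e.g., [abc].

(1) Spirantization: [dilfidonu] → [dilfizonu]
(2) Final Vowel Lowering: [dilfizonu] → [dilfizono]
(3) Labial Nasal Assimilation: no change — [dilfizono]
(4) Syncope: [dilfizono] → [dlfzono]

[dlfzono]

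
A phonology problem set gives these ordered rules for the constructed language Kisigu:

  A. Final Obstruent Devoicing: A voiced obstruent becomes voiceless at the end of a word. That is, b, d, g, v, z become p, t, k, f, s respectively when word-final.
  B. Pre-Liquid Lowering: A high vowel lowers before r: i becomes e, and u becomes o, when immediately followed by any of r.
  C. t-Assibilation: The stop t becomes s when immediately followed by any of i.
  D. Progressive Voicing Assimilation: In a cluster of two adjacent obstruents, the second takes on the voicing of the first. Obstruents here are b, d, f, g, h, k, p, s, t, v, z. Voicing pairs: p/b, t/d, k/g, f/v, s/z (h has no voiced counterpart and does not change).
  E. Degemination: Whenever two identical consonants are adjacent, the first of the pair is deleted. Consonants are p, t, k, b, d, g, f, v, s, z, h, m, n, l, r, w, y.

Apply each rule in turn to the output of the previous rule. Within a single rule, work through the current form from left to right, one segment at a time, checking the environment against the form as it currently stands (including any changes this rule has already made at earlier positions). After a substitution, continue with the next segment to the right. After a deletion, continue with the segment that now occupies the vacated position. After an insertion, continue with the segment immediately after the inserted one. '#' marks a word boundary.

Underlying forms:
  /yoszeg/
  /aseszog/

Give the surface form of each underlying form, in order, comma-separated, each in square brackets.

/yoszeg/:
  A Final Obstruent Devoicing: [yoszeg] → [yoszek]
  B Pre-Liquid Lowering: no change — [yoszek]
  C t-Assibilation: no change — [yoszek]
  D Progressive Voicing Assimilation: [yoszek] → [yossek]
  E Degemination: [yossek] → [yosek]
/aseszog/:
  A Final Obstruent Devoicing: [aseszog] → [aseszok]
  B Pre-Liquid Lowering: no change — [aseszok]
  C t-Assibilation: no change — [aseszok]
  D Progressive Voicing Assimilation: [aseszok] → [asessok]
  E Degemination: [asessok] → [asesok]

[yosek], [asesok]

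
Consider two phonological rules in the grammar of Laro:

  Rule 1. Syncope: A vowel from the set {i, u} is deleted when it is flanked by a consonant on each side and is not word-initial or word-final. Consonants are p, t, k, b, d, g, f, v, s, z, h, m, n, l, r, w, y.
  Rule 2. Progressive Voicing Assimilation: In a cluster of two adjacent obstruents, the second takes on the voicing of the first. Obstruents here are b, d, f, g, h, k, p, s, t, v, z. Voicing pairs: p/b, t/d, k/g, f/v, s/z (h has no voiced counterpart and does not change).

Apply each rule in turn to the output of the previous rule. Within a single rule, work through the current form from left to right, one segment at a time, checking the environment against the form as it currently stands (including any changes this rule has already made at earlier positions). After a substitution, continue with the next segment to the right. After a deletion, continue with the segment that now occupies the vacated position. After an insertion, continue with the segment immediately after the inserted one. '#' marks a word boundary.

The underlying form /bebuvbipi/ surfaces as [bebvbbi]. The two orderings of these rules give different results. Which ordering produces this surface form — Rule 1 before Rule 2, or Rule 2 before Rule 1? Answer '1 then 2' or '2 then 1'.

1 then 2

Order 1 then 2:
  1 Syncope: [bebuvbipi] → [bebvbpi]
  2 Progressive Voicing Assimilation: [bebvbpi] → [bebvbbi]
  result: [bebvbbi]
Order 2 then 1:
  2 Progressive Voicing Assimilation: no change — [bebuvbipi]
  1 Syncope: [bebuvbipi] → [bebvbpi]
  result: [bebvbpi]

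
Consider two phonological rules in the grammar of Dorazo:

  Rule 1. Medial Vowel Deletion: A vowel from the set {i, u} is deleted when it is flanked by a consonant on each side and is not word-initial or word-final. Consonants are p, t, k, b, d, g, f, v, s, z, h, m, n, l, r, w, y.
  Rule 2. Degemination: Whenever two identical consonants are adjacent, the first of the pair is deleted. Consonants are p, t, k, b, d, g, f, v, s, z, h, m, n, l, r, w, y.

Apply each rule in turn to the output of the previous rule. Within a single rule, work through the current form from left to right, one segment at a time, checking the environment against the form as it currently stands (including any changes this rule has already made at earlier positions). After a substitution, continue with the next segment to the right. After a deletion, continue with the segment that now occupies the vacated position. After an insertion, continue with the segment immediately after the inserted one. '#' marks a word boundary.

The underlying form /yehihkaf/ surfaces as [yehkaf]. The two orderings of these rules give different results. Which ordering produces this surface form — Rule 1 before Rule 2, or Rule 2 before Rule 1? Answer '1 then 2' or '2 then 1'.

Order 1 then 2:
  1 Medial Vowel Deletion: [yehihkaf] → [yehhkaf]
  2 Degemination: [yehhkaf] → [yehkaf]
  result: [yehkaf]
Order 2 then 1:
  2 Degemination: no change — [yehihkaf]
  1 Medial Vowel Deletion: [yehihkaf] → [yehhkaf]
  result: [yehhkaf]

1 then 2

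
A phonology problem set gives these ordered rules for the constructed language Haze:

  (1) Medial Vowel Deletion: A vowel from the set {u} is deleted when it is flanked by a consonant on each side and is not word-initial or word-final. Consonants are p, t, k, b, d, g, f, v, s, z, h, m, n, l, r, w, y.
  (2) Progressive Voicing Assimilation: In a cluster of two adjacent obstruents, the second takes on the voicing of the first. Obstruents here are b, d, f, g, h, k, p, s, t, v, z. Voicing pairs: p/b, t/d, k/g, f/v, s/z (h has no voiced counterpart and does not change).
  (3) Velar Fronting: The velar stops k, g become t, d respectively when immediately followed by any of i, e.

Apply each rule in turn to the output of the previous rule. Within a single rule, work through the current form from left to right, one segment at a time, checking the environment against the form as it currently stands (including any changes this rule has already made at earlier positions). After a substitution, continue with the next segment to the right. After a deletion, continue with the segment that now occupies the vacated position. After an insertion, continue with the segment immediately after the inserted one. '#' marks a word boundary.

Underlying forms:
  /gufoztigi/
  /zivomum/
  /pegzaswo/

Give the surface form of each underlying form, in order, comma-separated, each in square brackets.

[gvozdidi], [zivomm], [pegzaswo]

/gufoztigi/:
  (1) Medial Vowel Deletion: [gufoztigi] → [gfoztigi]
  (2) Progressive Voicing Assimilation: [gfoztigi] → [gvozdigi]
  (3) Velar Fronting: [gvozdigi] → [gvozdidi]
/zivomum/:
  (1) Medial Vowel Deletion: [zivomum] → [zivomm]
  (2) Progressive Voicing Assimilation: no change — [zivomm]
  (3) Velar Fronting: no change — [zivomm]
/pegzaswo/:
  (1) Medial Vowel Deletion: no change — [pegzaswo]
  (2) Progressive Voicing Assimilation: no change — [pegzaswo]
  (3) Velar Fronting: no change — [pegzaswo]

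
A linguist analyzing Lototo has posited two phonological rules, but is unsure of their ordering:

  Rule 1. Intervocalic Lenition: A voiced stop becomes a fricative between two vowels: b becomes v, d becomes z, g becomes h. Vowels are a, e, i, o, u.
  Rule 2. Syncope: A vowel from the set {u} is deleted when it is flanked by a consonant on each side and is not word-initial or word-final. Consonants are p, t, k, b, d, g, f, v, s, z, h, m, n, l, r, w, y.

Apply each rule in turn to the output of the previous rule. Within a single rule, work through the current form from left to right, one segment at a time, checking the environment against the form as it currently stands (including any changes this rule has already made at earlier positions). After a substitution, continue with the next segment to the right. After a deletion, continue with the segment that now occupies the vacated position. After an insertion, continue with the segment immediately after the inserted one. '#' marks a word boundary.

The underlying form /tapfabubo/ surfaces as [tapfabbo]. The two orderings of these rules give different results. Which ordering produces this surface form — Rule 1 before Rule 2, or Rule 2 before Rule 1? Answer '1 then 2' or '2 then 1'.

Order 1 then 2:
  1 Intervocalic Lenition: [tapfabubo] → [tapfavuvo]
  2 Syncope: [tapfavuvo] → [tapfavvo]
  result: [tapfavvo]
Order 2 then 1:
  2 Syncope: [tapfabubo] → [tapfabbo]
  1 Intervocalic Lenition: no change — [tapfabbo]
  result: [tapfabbo]

2 then 1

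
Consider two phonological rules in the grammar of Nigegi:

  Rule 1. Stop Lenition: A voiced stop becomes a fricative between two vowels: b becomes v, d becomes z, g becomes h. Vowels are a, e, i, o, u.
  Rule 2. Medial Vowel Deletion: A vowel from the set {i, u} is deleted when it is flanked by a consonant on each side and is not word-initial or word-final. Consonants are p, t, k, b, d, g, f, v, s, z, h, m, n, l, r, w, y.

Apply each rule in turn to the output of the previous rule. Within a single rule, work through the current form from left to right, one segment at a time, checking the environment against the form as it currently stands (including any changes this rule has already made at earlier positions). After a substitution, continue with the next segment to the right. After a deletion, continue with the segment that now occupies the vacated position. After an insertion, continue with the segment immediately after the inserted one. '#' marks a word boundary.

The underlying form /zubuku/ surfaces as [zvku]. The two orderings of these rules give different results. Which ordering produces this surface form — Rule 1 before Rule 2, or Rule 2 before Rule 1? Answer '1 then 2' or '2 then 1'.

Order 1 then 2:
  1 Stop Lenition: [zubuku] → [zuvuku]
  2 Medial Vowel Deletion: [zuvuku] → [zvku]
  result: [zvku]
Order 2 then 1:
  2 Medial Vowel Deletion: [zubuku] → [zbku]
  1 Stop Lenition: no change — [zbku]
  result: [zbku]

1 then 2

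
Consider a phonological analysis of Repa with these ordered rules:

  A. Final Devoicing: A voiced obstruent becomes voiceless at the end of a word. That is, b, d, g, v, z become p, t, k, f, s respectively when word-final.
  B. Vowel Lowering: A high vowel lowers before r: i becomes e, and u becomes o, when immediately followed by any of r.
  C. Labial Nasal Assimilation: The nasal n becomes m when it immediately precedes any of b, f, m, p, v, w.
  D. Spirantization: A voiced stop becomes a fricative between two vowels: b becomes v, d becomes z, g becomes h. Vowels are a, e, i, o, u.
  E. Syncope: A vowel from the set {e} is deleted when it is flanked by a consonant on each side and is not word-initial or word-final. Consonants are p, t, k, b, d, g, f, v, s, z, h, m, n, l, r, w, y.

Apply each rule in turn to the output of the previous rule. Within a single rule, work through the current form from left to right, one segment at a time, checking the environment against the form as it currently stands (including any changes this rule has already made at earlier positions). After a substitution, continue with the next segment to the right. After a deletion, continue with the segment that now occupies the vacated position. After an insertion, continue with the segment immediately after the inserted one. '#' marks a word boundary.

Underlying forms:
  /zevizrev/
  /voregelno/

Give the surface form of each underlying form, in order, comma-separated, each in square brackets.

/zevizrev/:
  A Final Devoicing: [zevizrev] → [zevizref]
  B Vowel Lowering: no change — [zevizref]
  C Labial Nasal Assimilation: no change — [zevizref]
  D Spirantization: no change — [zevizref]
  E Syncope: [zevizref] → [zvizrf]
/voregelno/:
  A Final Devoicing: no change — [voregelno]
  B Vowel Lowering: no change — [voregelno]
  C Labial Nasal Assimilation: no change — [voregelno]
  D Spirantization: [voregelno] → [vorehelno]
  E Syncope: [vorehelno] → [vorhlno]

[zvizrf], [vorhlno]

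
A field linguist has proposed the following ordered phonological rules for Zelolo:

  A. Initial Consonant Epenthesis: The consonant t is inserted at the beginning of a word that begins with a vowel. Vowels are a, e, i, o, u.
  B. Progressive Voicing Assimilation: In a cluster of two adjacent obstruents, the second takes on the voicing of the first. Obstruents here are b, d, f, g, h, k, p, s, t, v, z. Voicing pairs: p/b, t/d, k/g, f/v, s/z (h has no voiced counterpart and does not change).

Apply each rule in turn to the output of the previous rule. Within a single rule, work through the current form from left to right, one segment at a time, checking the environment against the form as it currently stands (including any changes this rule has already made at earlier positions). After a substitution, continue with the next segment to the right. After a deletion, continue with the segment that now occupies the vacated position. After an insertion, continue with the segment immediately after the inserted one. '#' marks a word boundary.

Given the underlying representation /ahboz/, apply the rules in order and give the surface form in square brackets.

A Initial Consonant Epenthesis: [ahboz] → [tahboz]
B Progressive Voicing Assimilation: [tahboz] → [tahpoz]

[tahpoz]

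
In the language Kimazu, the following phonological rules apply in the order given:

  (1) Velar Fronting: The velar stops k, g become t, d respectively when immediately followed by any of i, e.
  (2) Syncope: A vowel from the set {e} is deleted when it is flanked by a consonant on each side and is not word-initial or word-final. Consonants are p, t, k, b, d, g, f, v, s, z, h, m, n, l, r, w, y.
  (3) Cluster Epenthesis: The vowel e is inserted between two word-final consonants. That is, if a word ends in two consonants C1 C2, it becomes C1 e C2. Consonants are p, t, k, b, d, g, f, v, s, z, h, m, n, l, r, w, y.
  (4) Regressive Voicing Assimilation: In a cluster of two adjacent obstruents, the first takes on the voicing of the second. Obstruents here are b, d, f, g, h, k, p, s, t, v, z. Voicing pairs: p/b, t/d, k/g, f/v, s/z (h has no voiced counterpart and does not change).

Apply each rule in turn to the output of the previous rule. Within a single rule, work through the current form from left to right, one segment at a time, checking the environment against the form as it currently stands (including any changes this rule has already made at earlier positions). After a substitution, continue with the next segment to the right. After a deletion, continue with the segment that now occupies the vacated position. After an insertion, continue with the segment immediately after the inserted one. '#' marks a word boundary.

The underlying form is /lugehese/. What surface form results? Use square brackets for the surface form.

(1) Velar Fronting: [lugehese] → [ludehese]
(2) Syncope: [ludehese] → [ludhse]
(3) Cluster Epenthesis: no change — [ludhse]
(4) Regressive Voicing Assimilation: [ludhse] → [luthse]

[luthse]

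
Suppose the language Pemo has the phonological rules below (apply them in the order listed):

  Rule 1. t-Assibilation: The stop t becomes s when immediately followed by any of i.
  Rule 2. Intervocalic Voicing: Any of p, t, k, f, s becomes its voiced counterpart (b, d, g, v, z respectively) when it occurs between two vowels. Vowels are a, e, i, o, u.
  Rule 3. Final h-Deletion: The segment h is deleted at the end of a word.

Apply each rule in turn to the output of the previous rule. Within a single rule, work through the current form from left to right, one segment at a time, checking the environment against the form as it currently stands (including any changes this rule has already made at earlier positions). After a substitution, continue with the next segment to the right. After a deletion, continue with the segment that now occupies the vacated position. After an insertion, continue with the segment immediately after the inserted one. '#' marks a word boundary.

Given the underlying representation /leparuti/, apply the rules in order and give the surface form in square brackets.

Rule 1 t-Assibilation: [leparuti] → [leparusi]
Rule 2 Intervocalic Voicing: [leparusi] → [lebaruzi]
Rule 3 Final h-Deletion: no change — [lebaruzi]

[lebaruzi]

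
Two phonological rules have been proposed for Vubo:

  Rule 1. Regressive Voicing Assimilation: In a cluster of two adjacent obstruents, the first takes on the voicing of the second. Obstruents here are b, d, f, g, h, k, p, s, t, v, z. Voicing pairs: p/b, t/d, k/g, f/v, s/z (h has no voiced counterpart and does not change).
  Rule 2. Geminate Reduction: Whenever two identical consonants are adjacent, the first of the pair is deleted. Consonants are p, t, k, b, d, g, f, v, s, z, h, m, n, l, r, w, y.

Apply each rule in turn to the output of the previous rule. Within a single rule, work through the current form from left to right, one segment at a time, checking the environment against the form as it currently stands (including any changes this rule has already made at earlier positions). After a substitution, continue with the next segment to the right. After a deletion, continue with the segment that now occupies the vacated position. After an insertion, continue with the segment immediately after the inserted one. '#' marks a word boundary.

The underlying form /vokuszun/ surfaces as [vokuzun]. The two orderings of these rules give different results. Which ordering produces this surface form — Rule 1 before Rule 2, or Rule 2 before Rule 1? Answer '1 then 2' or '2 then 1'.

Order 1 then 2:
  1 Regressive Voicing Assimilation: [vokuszun] → [vokuzzun]
  2 Geminate Reduction: [vokuzzun] → [vokuzun]
  result: [vokuzun]
Order 2 then 1:
  2 Geminate Reduction: no change — [vokuszun]
  1 Regressive Voicing Assimilation: [vokuszun] → [vokuzzun]
  result: [vokuzzun]

1 then 2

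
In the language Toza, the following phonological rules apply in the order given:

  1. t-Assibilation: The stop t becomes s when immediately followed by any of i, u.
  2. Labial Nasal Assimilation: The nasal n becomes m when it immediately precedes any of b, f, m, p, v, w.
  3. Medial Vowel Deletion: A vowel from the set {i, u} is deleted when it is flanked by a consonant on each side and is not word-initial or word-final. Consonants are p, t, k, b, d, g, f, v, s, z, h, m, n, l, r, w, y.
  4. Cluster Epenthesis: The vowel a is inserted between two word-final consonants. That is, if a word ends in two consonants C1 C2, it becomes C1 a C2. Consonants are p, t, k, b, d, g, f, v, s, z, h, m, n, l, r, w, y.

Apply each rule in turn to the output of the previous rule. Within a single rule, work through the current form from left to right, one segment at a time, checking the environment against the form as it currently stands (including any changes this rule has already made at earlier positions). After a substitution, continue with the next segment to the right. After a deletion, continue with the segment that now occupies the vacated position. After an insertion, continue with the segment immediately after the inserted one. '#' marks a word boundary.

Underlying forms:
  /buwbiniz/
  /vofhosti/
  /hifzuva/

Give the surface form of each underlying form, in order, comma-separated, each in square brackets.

/buwbiniz/:
  1 t-Assibilation: no change — [buwbiniz]
  2 Labial Nasal Assimilation: no change — [buwbiniz]
  3 Medial Vowel Deletion: [buwbiniz] → [bwbnz]
  4 Cluster Epenthesis: [bwbnz] → [bwbnaz]
/vofhosti/:
  1 t-Assibilation: [vofhosti] → [vofhossi]
  2 Labial Nasal Assimilation: no change — [vofhossi]
  3 Medial Vowel Deletion: no change — [vofhossi]
  4 Cluster Epenthesis: no change — [vofhossi]
/hifzuva/:
  1 t-Assibilation: no change — [hifzuva]
  2 Labial Nasal Assimilation: no change — [hifzuva]
  3 Medial Vowel Deletion: [hifzuva] → [hfzva]
  4 Cluster Epenthesis: no change — [hfzva]

[bwbnaz], [vofhossi], [hfzva]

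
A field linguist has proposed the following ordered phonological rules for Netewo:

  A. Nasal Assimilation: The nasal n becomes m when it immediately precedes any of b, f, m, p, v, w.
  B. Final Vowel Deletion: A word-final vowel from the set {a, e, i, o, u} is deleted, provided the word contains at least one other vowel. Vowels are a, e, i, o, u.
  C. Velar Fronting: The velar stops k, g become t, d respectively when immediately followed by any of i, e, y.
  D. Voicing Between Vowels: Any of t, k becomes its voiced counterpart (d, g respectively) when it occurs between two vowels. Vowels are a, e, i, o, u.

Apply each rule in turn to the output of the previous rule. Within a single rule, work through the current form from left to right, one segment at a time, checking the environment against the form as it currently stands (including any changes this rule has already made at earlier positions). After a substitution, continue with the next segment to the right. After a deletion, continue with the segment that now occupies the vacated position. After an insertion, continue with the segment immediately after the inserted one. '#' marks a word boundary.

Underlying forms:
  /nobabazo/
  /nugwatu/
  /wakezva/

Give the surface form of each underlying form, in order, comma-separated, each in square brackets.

[nobabaz], [nugwat], [wadezv]

/nobabazo/:
  A Nasal Assimilation: no change — [nobabazo]
  B Final Vowel Deletion: [nobabazo] → [nobabaz]
  C Velar Fronting: no change — [nobabaz]
  D Voicing Between Vowels: no change — [nobabaz]
/nugwatu/:
  A Nasal Assimilation: no change — [nugwatu]
  B Final Vowel Deletion: [nugwatu] → [nugwat]
  C Velar Fronting: no change — [nugwat]
  D Voicing Between Vowels: no change — [nugwat]
/wakezva/:
  A Nasal Assimilation: no change — [wakezva]
  B Final Vowel Deletion: [wakezva] → [wakezv]
  C Velar Fronting: [wakezv] → [watezv]
  D Voicing Between Vowels: [watezv] → [wadezv]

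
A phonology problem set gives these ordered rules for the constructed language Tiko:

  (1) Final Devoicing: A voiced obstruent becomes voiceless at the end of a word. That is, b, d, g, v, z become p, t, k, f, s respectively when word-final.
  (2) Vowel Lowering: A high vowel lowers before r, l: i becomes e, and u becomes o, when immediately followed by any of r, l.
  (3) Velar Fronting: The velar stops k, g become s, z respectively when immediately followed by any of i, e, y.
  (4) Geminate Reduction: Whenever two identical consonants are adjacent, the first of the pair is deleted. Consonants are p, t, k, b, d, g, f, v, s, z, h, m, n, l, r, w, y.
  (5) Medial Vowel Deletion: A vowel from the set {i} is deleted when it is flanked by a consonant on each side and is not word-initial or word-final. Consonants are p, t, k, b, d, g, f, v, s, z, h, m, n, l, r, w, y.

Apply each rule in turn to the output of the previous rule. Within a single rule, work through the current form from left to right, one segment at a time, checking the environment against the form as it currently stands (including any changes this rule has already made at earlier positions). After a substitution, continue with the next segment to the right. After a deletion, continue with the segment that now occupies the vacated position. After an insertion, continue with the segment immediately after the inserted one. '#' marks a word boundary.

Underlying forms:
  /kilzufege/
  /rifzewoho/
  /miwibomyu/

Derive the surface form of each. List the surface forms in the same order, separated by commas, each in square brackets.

[selzufeze], [rfzewoho], [mwbomyu]

/kilzufege/:
  (1) Final Devoicing: no change — [kilzufege]
  (2) Vowel Lowering: [kilzufege] → [kelzufege]
  (3) Velar Fronting: [kelzufege] → [selzufeze]
  (4) Geminate Reduction: no change — [selzufeze]
  (5) Medial Vowel Deletion: no change — [selzufeze]
/rifzewoho/:
  (1) Final Devoicing: no change — [rifzewoho]
  (2) Vowel Lowering: no change — [rifzewoho]
  (3) Velar Fronting: no change — [rifzewoho]
  (4) Geminate Reduction: no change — [rifzewoho]
  (5) Medial Vowel Deletion: [rifzewoho] → [rfzewoho]
/miwibomyu/:
  (1) Final Devoicing: no change — [miwibomyu]
  (2) Vowel Lowering: no change — [miwibomyu]
  (3) Velar Fronting: no change — [miwibomyu]
  (4) Geminate Reduction: no change — [miwibomyu]
  (5) Medial Vowel Deletion: [miwibomyu] → [mwbomyu]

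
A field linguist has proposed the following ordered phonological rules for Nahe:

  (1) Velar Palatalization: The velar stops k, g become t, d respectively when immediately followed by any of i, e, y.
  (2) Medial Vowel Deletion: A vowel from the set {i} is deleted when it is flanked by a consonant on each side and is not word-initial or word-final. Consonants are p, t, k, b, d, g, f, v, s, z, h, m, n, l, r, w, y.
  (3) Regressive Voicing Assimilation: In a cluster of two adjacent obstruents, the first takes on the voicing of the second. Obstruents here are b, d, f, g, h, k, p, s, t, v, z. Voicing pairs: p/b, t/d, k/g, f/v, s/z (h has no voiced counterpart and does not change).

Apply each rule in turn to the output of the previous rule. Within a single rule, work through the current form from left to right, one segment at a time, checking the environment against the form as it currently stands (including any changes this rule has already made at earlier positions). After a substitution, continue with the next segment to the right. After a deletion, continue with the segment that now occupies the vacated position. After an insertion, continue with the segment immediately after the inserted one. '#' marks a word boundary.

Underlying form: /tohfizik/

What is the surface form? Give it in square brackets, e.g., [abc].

[tohvsk]

(1) Velar Palatalization: no change — [tohfizik]
(2) Medial Vowel Deletion: [tohfizik] → [tohfzk]
(3) Regressive Voicing Assimilation: [tohfzk] → [tohvsk]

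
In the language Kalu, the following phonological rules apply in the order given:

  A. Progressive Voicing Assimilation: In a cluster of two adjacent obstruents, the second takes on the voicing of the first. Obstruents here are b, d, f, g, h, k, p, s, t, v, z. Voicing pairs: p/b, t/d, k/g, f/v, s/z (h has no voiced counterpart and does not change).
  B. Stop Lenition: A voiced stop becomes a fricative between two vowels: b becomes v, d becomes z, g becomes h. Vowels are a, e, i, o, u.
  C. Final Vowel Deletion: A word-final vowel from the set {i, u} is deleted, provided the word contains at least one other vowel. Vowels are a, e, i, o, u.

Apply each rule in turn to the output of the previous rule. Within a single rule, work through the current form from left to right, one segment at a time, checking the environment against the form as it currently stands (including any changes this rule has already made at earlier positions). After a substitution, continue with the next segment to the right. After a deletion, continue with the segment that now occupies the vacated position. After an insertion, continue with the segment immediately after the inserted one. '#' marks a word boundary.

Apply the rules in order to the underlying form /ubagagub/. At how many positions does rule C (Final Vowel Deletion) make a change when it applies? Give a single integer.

0

A Progressive Voicing Assimilation: no change — [ubagagub]
B Stop Lenition: [ubagagub] → [uvahahub]
C Final Vowel Deletion: no change — [uvahahub]
Rule C changed 0 position(s).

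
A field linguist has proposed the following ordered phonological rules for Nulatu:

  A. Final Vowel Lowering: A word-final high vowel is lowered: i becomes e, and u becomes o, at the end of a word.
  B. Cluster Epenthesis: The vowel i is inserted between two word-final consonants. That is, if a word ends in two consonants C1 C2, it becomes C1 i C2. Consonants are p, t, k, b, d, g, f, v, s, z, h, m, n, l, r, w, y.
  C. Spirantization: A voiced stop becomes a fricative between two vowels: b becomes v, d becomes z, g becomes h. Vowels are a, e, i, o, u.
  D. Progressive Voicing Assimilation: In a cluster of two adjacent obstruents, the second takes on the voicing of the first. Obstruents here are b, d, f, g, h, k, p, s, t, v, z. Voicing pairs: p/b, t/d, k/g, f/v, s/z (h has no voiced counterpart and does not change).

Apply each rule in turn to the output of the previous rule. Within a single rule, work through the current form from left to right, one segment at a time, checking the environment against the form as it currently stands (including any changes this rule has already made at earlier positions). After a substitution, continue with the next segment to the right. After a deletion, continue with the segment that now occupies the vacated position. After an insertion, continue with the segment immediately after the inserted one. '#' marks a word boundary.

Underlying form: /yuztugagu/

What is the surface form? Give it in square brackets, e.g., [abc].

[yuzduhaho]

A Final Vowel Lowering: [yuztugagu] → [yuztugago]
B Cluster Epenthesis: no change — [yuztugago]
C Spirantization: [yuztugago] → [yuztuhaho]
D Progressive Voicing Assimilation: [yuztuhaho] → [yuzduhaho]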